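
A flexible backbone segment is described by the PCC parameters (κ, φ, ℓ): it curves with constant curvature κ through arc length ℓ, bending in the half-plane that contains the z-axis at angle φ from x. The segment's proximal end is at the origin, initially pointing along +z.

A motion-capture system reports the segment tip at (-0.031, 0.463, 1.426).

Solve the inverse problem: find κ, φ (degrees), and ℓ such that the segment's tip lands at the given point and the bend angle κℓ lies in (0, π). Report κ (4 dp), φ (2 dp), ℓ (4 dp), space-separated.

ρ = √(x²+y²) = √(-0.031² + 0.463²) = 0.46404
φ = atan2(y, x) mod 360° = atan2(0.463, -0.031) = 93.8305°
|p|² = ρ² + z² = 0.46404² + 1.426² = 2.24881
κ = 2ρ / |p|² = 2×0.46404 / 2.24881 = 0.41270
θ = 2·atan2(ρ, z) = 2·atan2(0.46404, 1.426) = 0.62921 rad
ℓ = θ/κ = 0.62921/0.41270 = 1.52463

0.4127 93.83 1.5246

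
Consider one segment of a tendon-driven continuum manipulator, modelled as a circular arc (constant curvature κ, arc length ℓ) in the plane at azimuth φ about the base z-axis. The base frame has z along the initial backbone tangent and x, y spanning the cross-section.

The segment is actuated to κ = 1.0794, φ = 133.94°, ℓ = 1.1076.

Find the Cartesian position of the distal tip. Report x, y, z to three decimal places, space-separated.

-0.407 0.423 0.862

θ = κ·ℓ = 1.0794 × 1.1076 = 1.19554 rad
ρ = (1 − cos θ)/κ = (1 − 0.36651)/1.0794 = 0.58689
z = sin θ / κ = 0.93041/1.0794 = 0.86197
x = ρ cos φ = 0.58689 × cos(133.94°) = -0.40725
y = ρ sin φ = 0.58689 × sin(133.94°) = 0.42260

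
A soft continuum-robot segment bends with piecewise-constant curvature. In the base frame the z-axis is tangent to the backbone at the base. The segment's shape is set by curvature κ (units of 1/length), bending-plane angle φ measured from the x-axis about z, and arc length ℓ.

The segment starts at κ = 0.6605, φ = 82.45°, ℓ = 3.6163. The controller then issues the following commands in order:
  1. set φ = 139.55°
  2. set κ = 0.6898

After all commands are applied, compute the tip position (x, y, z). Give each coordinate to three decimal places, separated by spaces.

initial: κ=0.6605, φ=82.45°, ℓ=3.6163
cmd 1: set φ=139.55° → (κ,φ,ℓ)=(0.6605,139.55°,3.6163) → tip=(-1.9927,1.6989,1.0354)
cmd 2: set κ=0.6898 → (κ,φ,ℓ)=(0.6898,139.55°,3.6163) → tip=(-1.9834,1.6910,0.8739)

-1.983 1.691 0.874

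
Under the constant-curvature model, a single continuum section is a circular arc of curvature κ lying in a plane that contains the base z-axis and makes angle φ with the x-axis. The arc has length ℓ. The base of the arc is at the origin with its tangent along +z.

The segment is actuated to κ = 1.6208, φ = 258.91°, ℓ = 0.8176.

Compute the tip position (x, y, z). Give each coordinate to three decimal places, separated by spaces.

θ = κ·ℓ = 1.6208 × 0.8176 = 1.32517 rad
ρ = (1 − cos θ)/κ = (1 − 0.24317)/1.6208 = 0.46695
z = sin θ / κ = 0.96998/1.6208 = 0.59846
x = ρ cos φ = 0.46695 × cos(258.91°) = -0.08982
y = ρ sin φ = 0.46695 × sin(258.91°) = -0.45823

-0.090 -0.458 0.598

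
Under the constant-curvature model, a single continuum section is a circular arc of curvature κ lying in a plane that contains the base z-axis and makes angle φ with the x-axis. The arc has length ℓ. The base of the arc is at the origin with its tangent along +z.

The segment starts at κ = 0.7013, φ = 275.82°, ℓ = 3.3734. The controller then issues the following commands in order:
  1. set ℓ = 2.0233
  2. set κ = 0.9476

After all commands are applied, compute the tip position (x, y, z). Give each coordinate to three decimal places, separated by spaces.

0.143 -1.406 0.993

initial: κ=0.7013, φ=275.82°, ℓ=3.3734
cmd 1: set ℓ=2.0233 → (κ,φ,ℓ)=(0.7013,275.82°,2.0233) → tip=(0.1227,-1.2040,1.4095)
cmd 2: set κ=0.9476 → (κ,φ,ℓ)=(0.9476,275.82°,2.0233) → tip=(0.1434,-1.4064,0.9926)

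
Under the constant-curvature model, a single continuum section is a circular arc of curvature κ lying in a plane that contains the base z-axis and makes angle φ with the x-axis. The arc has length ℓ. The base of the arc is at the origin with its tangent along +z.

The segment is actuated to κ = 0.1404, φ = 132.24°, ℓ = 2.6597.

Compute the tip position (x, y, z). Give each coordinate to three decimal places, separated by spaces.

θ = κ·ℓ = 0.1404 × 2.6597 = 0.37342 rad
ρ = (1 − cos θ)/κ = (1 − 0.93108)/0.1404 = 0.49085
z = sin θ / κ = 0.36480/0.1404 = 2.59832
x = ρ cos φ = 0.49085 × cos(132.24°) = -0.32997
y = ρ sin φ = 0.49085 × sin(132.24°) = 0.36339

-0.330 0.363 2.598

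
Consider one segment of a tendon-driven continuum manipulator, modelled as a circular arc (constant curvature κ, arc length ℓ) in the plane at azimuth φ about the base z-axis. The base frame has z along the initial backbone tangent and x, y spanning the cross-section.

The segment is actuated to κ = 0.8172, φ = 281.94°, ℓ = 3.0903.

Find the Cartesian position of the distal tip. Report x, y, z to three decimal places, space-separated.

0.460 -2.174 0.707

θ = κ·ℓ = 0.8172 × 3.0903 = 2.52539 rad
ρ = (1 − cos θ)/κ = (1 − -0.81608)/0.8172 = 2.22232
z = sin θ / κ = 0.57794/0.8172 = 0.70722
x = ρ cos φ = 2.22232 × cos(281.94°) = 0.45977
y = ρ sin φ = 2.22232 × sin(281.94°) = -2.17424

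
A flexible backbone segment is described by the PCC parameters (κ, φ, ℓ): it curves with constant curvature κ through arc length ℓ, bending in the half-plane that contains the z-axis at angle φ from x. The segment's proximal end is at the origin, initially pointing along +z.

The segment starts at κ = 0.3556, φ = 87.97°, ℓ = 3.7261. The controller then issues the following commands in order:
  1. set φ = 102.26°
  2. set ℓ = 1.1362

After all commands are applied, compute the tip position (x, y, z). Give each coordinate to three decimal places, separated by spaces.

-0.048 0.221 1.106

initial: κ=0.3556, φ=87.97°, ℓ=3.7261
cmd 1: set φ=102.26° → (κ,φ,ℓ)=(0.3556,102.26°,3.7261) → tip=(-0.4519,2.0793,2.7276)
cmd 2: set ℓ=1.1362 → (κ,φ,ℓ)=(0.3556,102.26°,1.1362) → tip=(-0.0481,0.2213,1.1055)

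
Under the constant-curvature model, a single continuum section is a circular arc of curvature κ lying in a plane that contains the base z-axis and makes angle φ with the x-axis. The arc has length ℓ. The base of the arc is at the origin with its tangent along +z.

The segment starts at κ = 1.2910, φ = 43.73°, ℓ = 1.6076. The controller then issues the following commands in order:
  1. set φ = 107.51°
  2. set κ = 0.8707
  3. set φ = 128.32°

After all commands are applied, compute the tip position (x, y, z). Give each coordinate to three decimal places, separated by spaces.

initial: κ=1.2910, φ=43.73°, ℓ=1.6076
cmd 1: set φ=107.51° → (κ,φ,ℓ)=(1.2910,107.51°,1.6076) → tip=(-0.3457,1.0958,0.6780)
cmd 2: set κ=0.8707 → (κ,φ,ℓ)=(0.8707,107.51°,1.6076) → tip=(-0.2867,0.9088,1.1317)
cmd 3: set φ=128.32° → (κ,φ,ℓ)=(0.8707,128.32°,1.6076) → tip=(-0.5909,0.7477,1.1317)

-0.591 0.748 1.132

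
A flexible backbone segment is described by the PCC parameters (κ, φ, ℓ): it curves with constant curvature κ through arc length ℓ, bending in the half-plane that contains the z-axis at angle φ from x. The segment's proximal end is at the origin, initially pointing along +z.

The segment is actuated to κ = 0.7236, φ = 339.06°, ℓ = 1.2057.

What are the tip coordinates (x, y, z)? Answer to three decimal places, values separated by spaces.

0.461 -0.176 1.058

θ = κ·ℓ = 0.7236 × 1.2057 = 0.87244 rad
ρ = (1 − cos θ)/κ = (1 − 0.64296)/0.7236 = 0.49343
z = sin θ / κ = 0.76590/0.7236 = 1.05846
x = ρ cos φ = 0.49343 × cos(339.06°) = 0.46084
y = ρ sin φ = 0.49343 × sin(339.06°) = -0.17635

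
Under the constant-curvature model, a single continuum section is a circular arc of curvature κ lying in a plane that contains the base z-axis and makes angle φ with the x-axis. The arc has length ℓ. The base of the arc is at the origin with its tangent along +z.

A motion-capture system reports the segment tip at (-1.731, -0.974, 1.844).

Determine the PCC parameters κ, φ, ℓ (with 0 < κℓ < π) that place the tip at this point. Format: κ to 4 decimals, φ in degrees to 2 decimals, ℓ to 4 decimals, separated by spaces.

ρ = √(x²+y²) = √(-1.731² + -0.974²) = 1.98621
φ = atan2(y, x) mod 360° = atan2(-0.974, -1.731) = 209.3656°
|p|² = ρ² + z² = 1.98621² + 1.844² = 7.34537
κ = 2ρ / |p|² = 2×1.98621 / 7.34537 = 0.54081
θ = 2·atan2(ρ, z) = 2·atan2(1.98621, 1.844) = 1.64502 rad
ℓ = θ/κ = 1.64502/0.54081 = 3.04179

0.5408 209.37 3.0418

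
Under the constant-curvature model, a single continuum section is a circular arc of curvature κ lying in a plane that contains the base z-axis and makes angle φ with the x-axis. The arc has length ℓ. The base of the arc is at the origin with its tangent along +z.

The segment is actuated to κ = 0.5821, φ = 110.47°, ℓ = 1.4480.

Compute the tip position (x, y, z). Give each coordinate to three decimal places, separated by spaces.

-0.201 0.539 1.283

θ = κ·ℓ = 0.5821 × 1.4480 = 0.84288 rad
ρ = (1 − cos θ)/κ = (1 − 0.66531)/0.5821 = 0.57496
z = sin θ / κ = 0.74656/0.5821 = 1.28253
x = ρ cos φ = 0.57496 × cos(110.47°) = -0.20107
y = ρ sin φ = 0.57496 × sin(110.47°) = 0.53866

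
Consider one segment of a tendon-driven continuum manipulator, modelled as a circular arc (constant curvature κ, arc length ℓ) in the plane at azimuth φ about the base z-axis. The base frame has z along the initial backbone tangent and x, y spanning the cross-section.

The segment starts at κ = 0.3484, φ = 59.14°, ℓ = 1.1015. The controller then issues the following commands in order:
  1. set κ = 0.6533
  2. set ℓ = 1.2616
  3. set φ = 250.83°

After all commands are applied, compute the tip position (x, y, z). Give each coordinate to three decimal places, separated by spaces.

initial: κ=0.3484, φ=59.14°, ℓ=1.1015
cmd 1: set κ=0.6533 → (κ,φ,ℓ)=(0.6533,59.14°,1.1015) → tip=(0.1947,0.3258,1.0089)
cmd 2: set ℓ=1.2616 → (κ,φ,ℓ)=(0.6533,59.14°,1.2616) → tip=(0.2519,0.4216,1.1235)
cmd 3: set φ=250.83° → (κ,φ,ℓ)=(0.6533,250.83°,1.2616) → tip=(-0.1613,-0.4639,1.1235)

-0.161 -0.464 1.124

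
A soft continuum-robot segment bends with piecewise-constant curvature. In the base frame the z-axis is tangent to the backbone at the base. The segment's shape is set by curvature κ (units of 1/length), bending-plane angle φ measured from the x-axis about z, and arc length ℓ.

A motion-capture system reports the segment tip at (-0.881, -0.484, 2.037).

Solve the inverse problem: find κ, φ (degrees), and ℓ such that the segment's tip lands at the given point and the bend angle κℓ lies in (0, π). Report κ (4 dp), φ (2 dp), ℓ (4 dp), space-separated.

0.3896 208.78 2.3531

ρ = √(x²+y²) = √(-0.881² + -0.484²) = 1.00520
φ = atan2(y, x) mod 360° = atan2(-0.484, -0.881) = 208.7833°
|p|² = ρ² + z² = 1.00520² + 2.037² = 5.15979
κ = 2ρ / |p|² = 2×1.00520 / 5.15979 = 0.38963
θ = 2·atan2(ρ, z) = 2·atan2(1.00520, 2.037) = 0.91682 rad
ℓ = θ/κ = 0.91682/0.38963 = 2.35307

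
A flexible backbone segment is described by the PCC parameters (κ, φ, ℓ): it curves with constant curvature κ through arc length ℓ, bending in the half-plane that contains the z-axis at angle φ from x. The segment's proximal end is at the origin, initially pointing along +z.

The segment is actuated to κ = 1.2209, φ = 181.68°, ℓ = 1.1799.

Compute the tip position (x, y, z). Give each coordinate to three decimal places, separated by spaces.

θ = κ·ℓ = 1.2209 × 1.1799 = 1.44054 rad
ρ = (1 − cos θ)/κ = (1 − 0.12989)/1.2209 = 0.71268
z = sin θ / κ = 0.99153/1.2209 = 0.81213
x = ρ cos φ = 0.71268 × cos(181.68°) = -0.71237
y = ρ sin φ = 0.71268 × sin(181.68°) = -0.02089

-0.712 -0.021 0.812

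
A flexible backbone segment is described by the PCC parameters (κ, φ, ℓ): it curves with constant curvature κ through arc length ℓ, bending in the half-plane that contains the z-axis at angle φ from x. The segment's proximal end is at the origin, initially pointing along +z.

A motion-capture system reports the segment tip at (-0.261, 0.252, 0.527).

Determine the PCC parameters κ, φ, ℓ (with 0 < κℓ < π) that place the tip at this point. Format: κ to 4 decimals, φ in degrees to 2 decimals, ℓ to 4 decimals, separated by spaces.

ρ = √(x²+y²) = √(-0.261² + 0.252²) = 0.36280
φ = atan2(y, x) mod 360° = atan2(0.252, -0.261) = 136.0051°
|p|² = ρ² + z² = 0.36280² + 0.527² = 0.40935
κ = 2ρ / |p|² = 2×0.36280 / 0.40935 = 1.77256
θ = 2·atan2(ρ, z) = 2·atan2(0.36280, 0.527) = 1.20583 rad
ℓ = θ/κ = 1.20583/1.77256 = 0.68028

1.7726 136.01 0.6803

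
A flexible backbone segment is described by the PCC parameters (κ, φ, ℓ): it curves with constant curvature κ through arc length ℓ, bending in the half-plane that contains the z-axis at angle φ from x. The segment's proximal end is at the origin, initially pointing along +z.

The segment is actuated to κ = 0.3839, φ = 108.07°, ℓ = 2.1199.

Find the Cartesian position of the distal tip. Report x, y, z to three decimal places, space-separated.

-0.253 0.776 1.894

θ = κ·ℓ = 0.3839 × 2.1199 = 0.81383 rad
ρ = (1 − cos θ)/κ = (1 − 0.68672)/0.3839 = 0.81605
z = sin θ / κ = 0.72692/0.3839 = 1.89352
x = ρ cos φ = 0.81605 × cos(108.07°) = -0.25312
y = ρ sin φ = 0.81605 × sin(108.07°) = 0.77580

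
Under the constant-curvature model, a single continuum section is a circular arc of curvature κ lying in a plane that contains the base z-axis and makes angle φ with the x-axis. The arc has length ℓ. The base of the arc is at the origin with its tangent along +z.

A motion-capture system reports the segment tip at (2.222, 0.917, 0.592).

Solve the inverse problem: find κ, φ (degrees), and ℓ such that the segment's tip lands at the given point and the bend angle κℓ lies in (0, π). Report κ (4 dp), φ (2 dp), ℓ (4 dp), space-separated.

0.7844 22.43 3.3892

ρ = √(x²+y²) = √(2.222² + 0.917²) = 2.40378
φ = atan2(y, x) mod 360° = atan2(0.917, 2.222) = 22.4255°
|p|² = ρ² + z² = 2.40378² + 0.592² = 6.12864
κ = 2ρ / |p|² = 2×2.40378 / 6.12864 = 0.78444
θ = 2·atan2(ρ, z) = 2·atan2(2.40378, 0.592) = 2.65865 rad
ℓ = θ/κ = 2.65865/0.78444 = 3.38922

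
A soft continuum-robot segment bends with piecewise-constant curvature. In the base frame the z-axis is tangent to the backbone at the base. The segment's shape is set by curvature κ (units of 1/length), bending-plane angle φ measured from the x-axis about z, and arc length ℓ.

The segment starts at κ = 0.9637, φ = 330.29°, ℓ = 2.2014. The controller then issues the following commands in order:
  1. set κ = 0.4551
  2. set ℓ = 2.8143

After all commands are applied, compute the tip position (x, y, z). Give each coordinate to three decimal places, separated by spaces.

1.363 -0.778 2.106

initial: κ=0.9637, φ=330.29°, ℓ=2.2014
cmd 1: set κ=0.4551 → (κ,φ,ℓ)=(0.4551,330.29°,2.2014) → tip=(0.8803,-0.5023,1.8512)
cmd 2: set ℓ=2.8143 → (κ,φ,ℓ)=(0.4551,330.29°,2.8143) → tip=(1.3627,-0.7776,2.1056)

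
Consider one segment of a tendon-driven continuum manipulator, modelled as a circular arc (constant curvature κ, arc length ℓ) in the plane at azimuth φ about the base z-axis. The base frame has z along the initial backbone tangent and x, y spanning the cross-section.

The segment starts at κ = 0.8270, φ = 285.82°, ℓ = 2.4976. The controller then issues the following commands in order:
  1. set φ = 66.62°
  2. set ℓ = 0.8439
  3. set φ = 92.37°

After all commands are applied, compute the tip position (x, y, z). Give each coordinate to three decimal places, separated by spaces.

-0.012 0.282 0.777

initial: κ=0.8270, φ=285.82°, ℓ=2.4976
cmd 1: set φ=66.62° → (κ,φ,ℓ)=(0.8270,66.62°,2.4976) → tip=(0.7077,1.6369,1.0642)
cmd 2: set ℓ=0.8439 → (κ,φ,ℓ)=(0.8270,66.62°,0.8439) → tip=(0.1122,0.2595,0.7770)
cmd 3: set φ=92.37° → (κ,φ,ℓ)=(0.8270,92.37°,0.8439) → tip=(-0.0117,0.2825,0.7770)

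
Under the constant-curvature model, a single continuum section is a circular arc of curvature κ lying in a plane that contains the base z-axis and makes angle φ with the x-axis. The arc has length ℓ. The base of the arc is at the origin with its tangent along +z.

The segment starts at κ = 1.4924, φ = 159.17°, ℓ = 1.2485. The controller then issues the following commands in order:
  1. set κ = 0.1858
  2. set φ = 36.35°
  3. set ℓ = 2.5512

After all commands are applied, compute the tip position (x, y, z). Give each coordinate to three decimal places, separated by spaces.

0.478 0.352 2.457

initial: κ=1.4924, φ=159.17°, ℓ=1.2485
cmd 1: set κ=0.1858 → (κ,φ,ℓ)=(0.1858,159.17°,1.2485) → tip=(-0.1347,0.0513,1.2373)
cmd 2: set φ=36.35° → (κ,φ,ℓ)=(0.1858,36.35°,1.2485) → tip=(0.1161,0.0854,1.2373)
cmd 3: set ℓ=2.5512 → (κ,φ,ℓ)=(0.1858,36.35°,2.5512) → tip=(0.4779,0.3517,2.4567)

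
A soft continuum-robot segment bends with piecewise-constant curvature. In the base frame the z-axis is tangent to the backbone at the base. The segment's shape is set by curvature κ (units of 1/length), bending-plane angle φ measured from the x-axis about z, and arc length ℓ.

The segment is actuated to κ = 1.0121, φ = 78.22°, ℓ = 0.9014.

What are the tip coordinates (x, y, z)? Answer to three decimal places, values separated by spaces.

0.078 0.375 0.781

θ = κ·ℓ = 1.0121 × 0.9014 = 0.91231 rad
ρ = (1 − cos θ)/κ = (1 − 0.61192)/1.0121 = 0.38344
z = sin θ / κ = 0.79092/1.0121 = 0.78146
x = ρ cos φ = 0.38344 × cos(78.22°) = 0.07828
y = ρ sin φ = 0.38344 × sin(78.22°) = 0.37536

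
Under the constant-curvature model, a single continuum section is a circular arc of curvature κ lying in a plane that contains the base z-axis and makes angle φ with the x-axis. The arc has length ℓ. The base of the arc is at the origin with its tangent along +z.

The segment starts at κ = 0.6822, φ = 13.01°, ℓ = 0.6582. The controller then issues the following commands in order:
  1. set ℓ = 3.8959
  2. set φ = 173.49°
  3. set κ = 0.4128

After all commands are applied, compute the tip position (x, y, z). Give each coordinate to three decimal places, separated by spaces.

-2.497 0.285 2.421

initial: κ=0.6822, φ=13.01°, ℓ=0.6582
cmd 1: set ℓ=3.8959 → (κ,φ,ℓ)=(0.6822,13.01°,3.8959) → tip=(2.6925,0.6221,0.6818)
cmd 2: set φ=173.49° → (κ,φ,ℓ)=(0.6822,173.49°,3.8959) → tip=(-2.7456,0.3133,0.6818)
cmd 3: set κ=0.4128 → (κ,φ,ℓ)=(0.4128,173.49°,3.8959) → tip=(-2.4969,0.2849,2.4208)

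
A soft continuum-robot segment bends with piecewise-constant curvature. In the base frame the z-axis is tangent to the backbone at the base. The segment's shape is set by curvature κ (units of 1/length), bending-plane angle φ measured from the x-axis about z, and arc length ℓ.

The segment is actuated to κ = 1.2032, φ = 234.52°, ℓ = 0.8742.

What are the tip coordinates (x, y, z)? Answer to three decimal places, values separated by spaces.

θ = κ·ℓ = 1.2032 × 0.8742 = 1.05184 rad
ρ = (1 − cos θ)/κ = (1 − 0.49598)/1.2032 = 0.41890
z = sin θ / κ = 0.86834/1.2032 = 0.72169
x = ρ cos φ = 0.41890 × cos(234.52°) = -0.24314
y = ρ sin φ = 0.41890 × sin(234.52°) = -0.34112

-0.243 -0.341 0.722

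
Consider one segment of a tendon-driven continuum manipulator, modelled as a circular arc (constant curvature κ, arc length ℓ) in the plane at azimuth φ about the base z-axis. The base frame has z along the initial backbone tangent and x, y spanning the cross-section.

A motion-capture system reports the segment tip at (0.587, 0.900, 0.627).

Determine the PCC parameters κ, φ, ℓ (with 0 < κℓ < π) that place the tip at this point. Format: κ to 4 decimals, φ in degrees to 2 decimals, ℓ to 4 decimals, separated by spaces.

ρ = √(x²+y²) = √(0.587² + 0.900²) = 1.07451
φ = atan2(y, x) mod 360° = atan2(0.900, 0.587) = 56.8867°
|p|² = ρ² + z² = 1.07451² + 0.627² = 1.54770
κ = 2ρ / |p|² = 2×1.07451 / 1.54770 = 1.38853
θ = 2·atan2(ρ, z) = 2·atan2(1.07451, 0.627) = 2.08516 rad
ℓ = θ/κ = 2.08516/1.38853 = 1.50171

1.3885 56.89 1.5017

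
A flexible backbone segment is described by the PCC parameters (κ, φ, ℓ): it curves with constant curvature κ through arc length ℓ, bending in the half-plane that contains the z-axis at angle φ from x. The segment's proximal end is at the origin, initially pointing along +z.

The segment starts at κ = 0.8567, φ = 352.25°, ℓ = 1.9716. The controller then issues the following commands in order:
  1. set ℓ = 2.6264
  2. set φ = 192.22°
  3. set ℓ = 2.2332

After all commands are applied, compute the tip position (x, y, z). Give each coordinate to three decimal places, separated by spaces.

initial: κ=0.8567, φ=352.25°, ℓ=1.9716
cmd 1: set ℓ=2.6264 → (κ,φ,ℓ)=(0.8567,352.25°,2.6264) → tip=(1.8832,-0.2563,0.9082)
cmd 2: set φ=192.22° → (κ,φ,ℓ)=(0.8567,192.22°,2.6264) → tip=(-1.8575,-0.4023,0.9082)
cmd 3: set ℓ=2.2332 → (κ,φ,ℓ)=(0.8567,192.22°,2.2332) → tip=(-1.5238,-0.3300,1.0995)

-1.524 -0.330 1.100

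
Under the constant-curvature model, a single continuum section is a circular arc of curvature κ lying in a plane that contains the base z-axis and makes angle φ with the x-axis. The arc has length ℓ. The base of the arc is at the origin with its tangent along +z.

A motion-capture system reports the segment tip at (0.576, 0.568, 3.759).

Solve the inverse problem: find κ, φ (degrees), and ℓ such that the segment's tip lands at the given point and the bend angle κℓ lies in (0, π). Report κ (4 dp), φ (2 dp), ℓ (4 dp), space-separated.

0.1094 44.60 3.8740

ρ = √(x²+y²) = √(0.576² + 0.568²) = 0.80895
φ = atan2(y, x) mod 360° = atan2(0.568, 0.576) = 44.5993°
|p|² = ρ² + z² = 0.80895² + 3.759² = 14.78448
κ = 2ρ / |p|² = 2×0.80895 / 14.78448 = 0.10943
θ = 2·atan2(ρ, z) = 2·atan2(0.80895, 3.759) = 0.42394 rad
ℓ = θ/κ = 0.42394/0.10943 = 3.87401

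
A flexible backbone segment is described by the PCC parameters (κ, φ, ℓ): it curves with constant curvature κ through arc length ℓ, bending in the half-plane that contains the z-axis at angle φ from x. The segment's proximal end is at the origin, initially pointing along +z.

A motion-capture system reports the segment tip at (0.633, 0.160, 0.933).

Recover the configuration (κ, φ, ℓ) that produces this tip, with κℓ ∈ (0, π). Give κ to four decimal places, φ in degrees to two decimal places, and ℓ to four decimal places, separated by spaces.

1.0070 14.19 1.2127

ρ = √(x²+y²) = √(0.633² + 0.160²) = 0.65291
φ = atan2(y, x) mod 360° = atan2(0.160, 0.633) = 14.1852°
|p|² = ρ² + z² = 0.65291² + 0.933² = 1.29678
κ = 2ρ / |p|² = 2×0.65291 / 1.29678 = 1.00697
θ = 2·atan2(ρ, z) = 2·atan2(0.65291, 0.933) = 1.22118 rad
ℓ = θ/κ = 1.22118/1.00697 = 1.21272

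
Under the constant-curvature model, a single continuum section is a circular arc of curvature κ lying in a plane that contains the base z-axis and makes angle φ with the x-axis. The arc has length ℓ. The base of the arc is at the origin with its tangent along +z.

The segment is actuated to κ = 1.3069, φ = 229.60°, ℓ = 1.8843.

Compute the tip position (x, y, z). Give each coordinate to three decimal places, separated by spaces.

-0.882 -1.036 0.481

θ = κ·ℓ = 1.3069 × 1.8843 = 2.46259 rad
ρ = (1 − cos θ)/κ = (1 − -0.77820)/1.3069 = 1.36062
z = sin θ / κ = 0.62802/1.3069 = 0.48054
x = ρ cos φ = 1.36062 × cos(229.60°) = -0.88185
y = ρ sin φ = 1.36062 × sin(229.60°) = -1.03617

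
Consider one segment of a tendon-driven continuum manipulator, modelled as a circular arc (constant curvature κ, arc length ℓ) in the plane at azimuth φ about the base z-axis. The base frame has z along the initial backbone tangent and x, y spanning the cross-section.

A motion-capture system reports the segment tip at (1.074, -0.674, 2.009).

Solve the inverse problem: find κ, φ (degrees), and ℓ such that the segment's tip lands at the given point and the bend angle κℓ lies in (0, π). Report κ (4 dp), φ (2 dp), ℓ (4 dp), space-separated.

ρ = √(x²+y²) = √(1.074² + -0.674²) = 1.26797
φ = atan2(y, x) mod 360° = atan2(-0.674, 1.074) = 327.8892°
|p|² = ρ² + z² = 1.26797² + 2.009² = 5.64383
κ = 2ρ / |p|² = 2×1.26797 / 5.64383 = 0.44933
θ = 2·atan2(ρ, z) = 2·atan2(1.26797, 2.009) = 1.12601 rad
ℓ = θ/κ = 1.12601/0.44933 = 2.50598

0.4493 327.89 2.5060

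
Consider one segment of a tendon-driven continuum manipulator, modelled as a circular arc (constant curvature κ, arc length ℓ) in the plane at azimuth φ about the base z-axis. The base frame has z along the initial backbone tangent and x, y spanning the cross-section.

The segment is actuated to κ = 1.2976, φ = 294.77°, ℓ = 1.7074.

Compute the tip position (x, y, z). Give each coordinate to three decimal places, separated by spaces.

θ = κ·ℓ = 1.2976 × 1.7074 = 2.21552 rad
ρ = (1 − cos θ)/κ = (1 − -0.60098)/1.2976 = 1.23380
z = sin θ / κ = 0.79926/1.2976 = 0.61596
x = ρ cos φ = 1.23380 × cos(294.77°) = 0.51693
y = ρ sin φ = 1.23380 × sin(294.77°) = -1.12029

0.517 -1.120 0.616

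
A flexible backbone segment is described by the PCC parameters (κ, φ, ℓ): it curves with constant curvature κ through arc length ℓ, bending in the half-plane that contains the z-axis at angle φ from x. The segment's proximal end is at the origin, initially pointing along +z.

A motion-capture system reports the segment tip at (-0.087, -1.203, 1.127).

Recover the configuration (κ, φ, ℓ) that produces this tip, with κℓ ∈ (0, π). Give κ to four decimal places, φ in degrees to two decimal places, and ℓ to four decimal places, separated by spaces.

ρ = √(x²+y²) = √(-0.087² + -1.203²) = 1.20614
φ = atan2(y, x) mod 360° = atan2(-1.203, -0.087) = 265.8636°
|p|² = ρ² + z² = 1.20614² + 1.127² = 2.72491
κ = 2ρ / |p|² = 2×1.20614 / 2.72491 = 0.88527
θ = 2·atan2(ρ, z) = 2·atan2(1.20614, 1.127) = 1.63861 rad
ℓ = θ/κ = 1.63861/0.88527 = 1.85097

0.8853 265.86 1.8510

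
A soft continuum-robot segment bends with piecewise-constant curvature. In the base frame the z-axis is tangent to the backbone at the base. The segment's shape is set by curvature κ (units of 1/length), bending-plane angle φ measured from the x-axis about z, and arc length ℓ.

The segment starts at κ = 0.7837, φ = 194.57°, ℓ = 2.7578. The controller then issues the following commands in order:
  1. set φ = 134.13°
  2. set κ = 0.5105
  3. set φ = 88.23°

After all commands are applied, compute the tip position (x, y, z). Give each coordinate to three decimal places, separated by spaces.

initial: κ=0.7837, φ=194.57°, ℓ=2.7578
cmd 1: set φ=134.13° → (κ,φ,ℓ)=(0.7837,134.13°,2.7578) → tip=(-1.3831,1.4258,1.0599)
cmd 2: set κ=0.5105 → (κ,φ,ℓ)=(0.5105,134.13°,2.7578) → tip=(-1.1427,1.1779,1.9329)
cmd 3: set φ=88.23° → (κ,φ,ℓ)=(0.5105,88.23°,2.7578) → tip=(0.0507,1.6403,1.9329)

0.051 1.640 1.933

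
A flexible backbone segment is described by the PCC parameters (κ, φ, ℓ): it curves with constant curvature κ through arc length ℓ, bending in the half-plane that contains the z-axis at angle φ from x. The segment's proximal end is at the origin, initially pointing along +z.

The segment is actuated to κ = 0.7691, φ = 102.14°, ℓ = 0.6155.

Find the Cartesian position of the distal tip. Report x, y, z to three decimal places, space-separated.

θ = κ·ℓ = 0.7691 × 0.6155 = 0.47338 rad
ρ = (1 − cos θ)/κ = (1 − 0.89003)/0.7691 = 0.14298
z = sin θ / κ = 0.45590/0.7691 = 0.59277
x = ρ cos φ = 0.14298 × cos(102.14°) = -0.03007
y = ρ sin φ = 0.14298 × sin(102.14°) = 0.13979

-0.030 0.140 0.593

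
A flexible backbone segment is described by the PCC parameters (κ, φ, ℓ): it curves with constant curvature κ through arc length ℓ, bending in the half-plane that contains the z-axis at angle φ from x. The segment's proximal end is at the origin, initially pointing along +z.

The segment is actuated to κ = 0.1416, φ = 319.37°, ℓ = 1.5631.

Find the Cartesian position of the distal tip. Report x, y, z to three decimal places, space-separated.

0.131 -0.112 1.550

θ = κ·ℓ = 0.1416 × 1.5631 = 0.22133 rad
ρ = (1 − cos θ)/κ = (1 − 0.97561)/0.1416 = 0.17228
z = sin θ / κ = 0.21953/0.1416 = 1.55037
x = ρ cos φ = 0.17228 × cos(319.37°) = 0.13075
y = ρ sin φ = 0.17228 × sin(319.37°) = -0.11218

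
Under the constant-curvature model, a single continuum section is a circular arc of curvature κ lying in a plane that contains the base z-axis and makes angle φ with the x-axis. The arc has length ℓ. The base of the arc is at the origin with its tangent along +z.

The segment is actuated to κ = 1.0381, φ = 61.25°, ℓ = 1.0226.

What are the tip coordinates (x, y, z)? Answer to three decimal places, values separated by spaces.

0.237 0.433 0.841

θ = κ·ℓ = 1.0381 × 1.0226 = 1.06156 rad
ρ = (1 − cos θ)/κ = (1 − 0.48751)/1.0381 = 0.49368
z = sin θ / κ = 0.87312/1.0381 = 0.84107
x = ρ cos φ = 0.49368 × cos(61.25°) = 0.23746
y = ρ sin φ = 0.49368 × sin(61.25°) = 0.43282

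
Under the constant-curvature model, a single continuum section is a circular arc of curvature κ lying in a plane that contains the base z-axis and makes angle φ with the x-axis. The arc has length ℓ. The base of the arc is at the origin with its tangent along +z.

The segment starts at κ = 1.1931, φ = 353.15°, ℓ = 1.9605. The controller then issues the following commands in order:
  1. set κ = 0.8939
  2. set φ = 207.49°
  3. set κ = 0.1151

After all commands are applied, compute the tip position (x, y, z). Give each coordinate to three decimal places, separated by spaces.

initial: κ=1.1931, φ=353.15°, ℓ=1.9605
cmd 1: set κ=0.8939 → (κ,φ,ℓ)=(0.8939,353.15°,1.9605) → tip=(1.3114,-0.1575,1.1003)
cmd 2: set φ=207.49° → (κ,φ,ℓ)=(0.8939,207.49°,1.9605) → tip=(-1.1717,-0.6097,1.1003)
cmd 3: set κ=0.1151 → (κ,φ,ℓ)=(0.1151,207.49°,1.9605) → tip=(-0.1954,-0.1017,1.9439)

-0.195 -0.102 1.944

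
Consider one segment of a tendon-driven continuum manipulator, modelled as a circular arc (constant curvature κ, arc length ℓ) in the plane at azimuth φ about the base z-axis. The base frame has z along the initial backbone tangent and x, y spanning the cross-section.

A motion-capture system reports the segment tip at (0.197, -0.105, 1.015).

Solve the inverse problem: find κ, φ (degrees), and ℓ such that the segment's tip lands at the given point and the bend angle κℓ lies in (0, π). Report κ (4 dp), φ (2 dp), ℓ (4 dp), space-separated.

ρ = √(x²+y²) = √(0.197² + -0.105²) = 0.22324
φ = atan2(y, x) mod 360° = atan2(-0.105, 0.197) = 331.9426°
|p|² = ρ² + z² = 0.22324² + 1.015² = 1.08006
κ = 2ρ / |p|² = 2×0.22324 / 1.08006 = 0.41338
θ = 2·atan2(ρ, z) = 2·atan2(0.22324, 1.015) = 0.43298 rad
ℓ = θ/κ = 0.43298/0.41338 = 1.04742

0.4134 331.94 1.0474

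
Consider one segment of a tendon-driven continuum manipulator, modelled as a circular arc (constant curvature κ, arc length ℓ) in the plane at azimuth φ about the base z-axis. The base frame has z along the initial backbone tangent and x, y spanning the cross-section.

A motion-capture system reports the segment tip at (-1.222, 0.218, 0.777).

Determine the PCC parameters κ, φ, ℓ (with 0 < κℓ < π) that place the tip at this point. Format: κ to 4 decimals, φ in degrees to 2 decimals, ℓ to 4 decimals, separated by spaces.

ρ = √(x²+y²) = √(-1.222² + 0.218²) = 1.24129
φ = atan2(y, x) mod 360° = atan2(0.218, -1.222) = 169.8851°
|p|² = ρ² + z² = 1.24129² + 0.777² = 2.14454
κ = 2ρ / |p|² = 2×1.24129 / 2.14454 = 1.15763
θ = 2·atan2(ρ, z) = 2·atan2(1.24129, 0.777) = 2.02301 rad
ℓ = θ/κ = 2.02301/1.15763 = 1.74754

1.1576 169.89 1.7475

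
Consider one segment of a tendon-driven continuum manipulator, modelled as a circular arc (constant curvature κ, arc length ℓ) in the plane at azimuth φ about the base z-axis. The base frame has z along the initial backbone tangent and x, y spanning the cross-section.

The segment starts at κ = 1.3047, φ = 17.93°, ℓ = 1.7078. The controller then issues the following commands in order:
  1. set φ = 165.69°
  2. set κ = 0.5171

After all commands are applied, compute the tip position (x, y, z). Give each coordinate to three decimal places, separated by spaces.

initial: κ=1.3047, φ=17.93°, ℓ=1.7078
cmd 1: set φ=165.69° → (κ,φ,ℓ)=(1.3047,165.69°,1.7078) → tip=(-1.1965,0.3052,0.6067)
cmd 2: set κ=0.5171 → (κ,φ,ℓ)=(0.5171,165.69°,1.7078) → tip=(-0.6844,0.1746,1.4943)

-0.684 0.175 1.494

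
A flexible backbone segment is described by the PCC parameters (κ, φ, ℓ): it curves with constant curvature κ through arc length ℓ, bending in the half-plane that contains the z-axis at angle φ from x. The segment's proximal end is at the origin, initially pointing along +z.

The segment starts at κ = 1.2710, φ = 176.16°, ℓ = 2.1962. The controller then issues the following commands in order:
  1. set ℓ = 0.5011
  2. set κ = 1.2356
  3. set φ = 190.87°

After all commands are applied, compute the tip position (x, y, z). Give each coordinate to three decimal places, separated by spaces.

-0.148 -0.028 0.470

initial: κ=1.2710, φ=176.16°, ℓ=2.1962
cmd 1: set ℓ=0.5011 → (κ,φ,ℓ)=(1.2710,176.16°,0.5011) → tip=(-0.1539,0.0103,0.4679)
cmd 2: set κ=1.2356 → (κ,φ,ℓ)=(1.2356,176.16°,0.5011) → tip=(-0.1499,0.0101,0.4697)
cmd 3: set φ=190.87° → (κ,φ,ℓ)=(1.2356,190.87°,0.5011) → tip=(-0.1475,-0.0283,0.4697)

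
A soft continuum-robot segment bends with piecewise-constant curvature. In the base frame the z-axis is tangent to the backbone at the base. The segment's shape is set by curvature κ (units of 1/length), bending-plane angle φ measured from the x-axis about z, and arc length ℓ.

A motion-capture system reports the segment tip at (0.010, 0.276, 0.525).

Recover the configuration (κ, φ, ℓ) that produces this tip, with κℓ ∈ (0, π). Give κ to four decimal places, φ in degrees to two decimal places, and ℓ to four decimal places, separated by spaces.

1.5697 87.92 0.6171

ρ = √(x²+y²) = √(0.010² + 0.276²) = 0.27618
φ = atan2(y, x) mod 360° = atan2(0.276, 0.010) = 87.9250°
|p|² = ρ² + z² = 0.27618² + 0.525² = 0.35190
κ = 2ρ / |p|² = 2×0.27618 / 0.35190 = 1.56965
θ = 2·atan2(ρ, z) = 2·atan2(0.27618, 0.525) = 0.96855 rad
ℓ = θ/κ = 0.96855/1.56965 = 0.61705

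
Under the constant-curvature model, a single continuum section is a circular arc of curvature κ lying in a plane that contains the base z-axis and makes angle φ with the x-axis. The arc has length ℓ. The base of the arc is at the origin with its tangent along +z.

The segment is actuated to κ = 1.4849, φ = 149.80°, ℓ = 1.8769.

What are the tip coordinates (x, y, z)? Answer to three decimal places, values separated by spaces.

θ = κ·ℓ = 1.4849 × 1.8769 = 2.78701 rad
ρ = (1 − cos θ)/κ = (1 − -0.93779)/1.4849 = 1.30500
z = sin θ / κ = 0.34720/1.4849 = 0.23382
x = ρ cos φ = 1.30500 × cos(149.80°) = -1.12788
y = ρ sin φ = 1.30500 × sin(149.80°) = 0.65644

-1.128 0.656 0.234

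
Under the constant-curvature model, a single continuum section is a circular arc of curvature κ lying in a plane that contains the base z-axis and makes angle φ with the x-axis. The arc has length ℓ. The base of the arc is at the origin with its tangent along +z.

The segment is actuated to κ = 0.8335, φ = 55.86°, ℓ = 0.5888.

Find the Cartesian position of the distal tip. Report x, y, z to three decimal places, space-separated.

0.079 0.117 0.565

θ = κ·ℓ = 0.8335 × 0.5888 = 0.49076 rad
ρ = (1 − cos θ)/κ = (1 − 0.88197)/0.8335 = 0.14160
z = sin θ / κ = 0.47130/0.8335 = 0.56545
x = ρ cos φ = 0.14160 × cos(55.86°) = 0.07947
y = ρ sin φ = 0.14160 × sin(55.86°) = 0.11720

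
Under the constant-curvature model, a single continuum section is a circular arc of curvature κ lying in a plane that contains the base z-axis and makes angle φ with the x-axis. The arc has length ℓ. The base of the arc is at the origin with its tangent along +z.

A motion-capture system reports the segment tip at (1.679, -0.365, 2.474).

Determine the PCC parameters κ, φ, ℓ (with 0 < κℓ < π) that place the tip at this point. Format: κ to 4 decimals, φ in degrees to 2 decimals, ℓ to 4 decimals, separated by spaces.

ρ = √(x²+y²) = √(1.679² + -0.365²) = 1.71822
φ = atan2(y, x) mod 360° = atan2(-0.365, 1.679) = 347.7352°
|p|² = ρ² + z² = 1.71822² + 2.474² = 9.07294
κ = 2ρ / |p|² = 2×1.71822 / 9.07294 = 0.37876
θ = 2·atan2(ρ, z) = 2·atan2(1.71822, 2.474) = 1.21406 rad
ℓ = θ/κ = 1.21406/0.37876 = 3.20539

0.3788 347.74 3.2054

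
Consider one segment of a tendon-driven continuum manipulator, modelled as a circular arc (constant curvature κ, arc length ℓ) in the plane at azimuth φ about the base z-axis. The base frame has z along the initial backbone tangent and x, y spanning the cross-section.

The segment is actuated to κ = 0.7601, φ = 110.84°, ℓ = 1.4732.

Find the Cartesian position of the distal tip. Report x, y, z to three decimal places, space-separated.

θ = κ·ℓ = 0.7601 × 1.4732 = 1.11978 rad
ρ = (1 − cos θ)/κ = (1 − 0.43588)/0.7601 = 0.74216
z = sin θ / κ = 0.90000/0.7601 = 1.18406
x = ρ cos φ = 0.74216 × cos(110.84°) = -0.26403
y = ρ sin φ = 0.74216 × sin(110.84°) = 0.69361

-0.264 0.694 1.184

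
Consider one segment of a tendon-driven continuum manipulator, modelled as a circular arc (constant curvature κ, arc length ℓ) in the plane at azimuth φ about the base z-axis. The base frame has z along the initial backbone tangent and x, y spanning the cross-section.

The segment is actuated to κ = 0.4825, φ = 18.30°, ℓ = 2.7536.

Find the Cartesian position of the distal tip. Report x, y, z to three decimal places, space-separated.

θ = κ·ℓ = 0.4825 × 2.7536 = 1.32861 rad
ρ = (1 − cos θ)/κ = (1 − 0.23982)/0.4825 = 1.57549
z = sin θ / κ = 0.97082/0.4825 = 2.01205
x = ρ cos φ = 1.57549 × cos(18.30°) = 1.49581
y = ρ sin φ = 1.57549 × sin(18.30°) = 0.49469

1.496 0.495 2.012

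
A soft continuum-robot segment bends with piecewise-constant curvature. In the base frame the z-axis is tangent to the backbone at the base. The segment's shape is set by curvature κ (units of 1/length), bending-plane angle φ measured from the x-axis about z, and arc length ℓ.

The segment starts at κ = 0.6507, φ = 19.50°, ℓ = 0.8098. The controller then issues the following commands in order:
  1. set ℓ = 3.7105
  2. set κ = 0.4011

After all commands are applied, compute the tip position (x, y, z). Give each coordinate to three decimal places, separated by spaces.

initial: κ=0.6507, φ=19.50°, ℓ=0.8098
cmd 1: set ℓ=3.7105 → (κ,φ,ℓ)=(0.6507,19.50°,3.7105) → tip=(2.5309,0.8962,1.0216)
cmd 2: set κ=0.4011 → (κ,φ,ℓ)=(0.4011,19.50°,3.7105) → tip=(2.1564,0.7636,2.4847)

2.156 0.764 2.485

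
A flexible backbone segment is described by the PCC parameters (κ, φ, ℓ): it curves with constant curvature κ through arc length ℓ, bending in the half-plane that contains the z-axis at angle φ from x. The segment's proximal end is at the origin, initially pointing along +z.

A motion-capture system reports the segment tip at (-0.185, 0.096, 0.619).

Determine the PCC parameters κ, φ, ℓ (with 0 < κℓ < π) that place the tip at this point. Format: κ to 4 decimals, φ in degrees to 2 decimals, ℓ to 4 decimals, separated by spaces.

ρ = √(x²+y²) = √(-0.185² + 0.096²) = 0.20843
φ = atan2(y, x) mod 360° = atan2(0.096, -0.185) = 152.5743°
|p|² = ρ² + z² = 0.20843² + 0.619² = 0.42660
κ = 2ρ / |p|² = 2×0.20843 / 0.42660 = 0.97714
θ = 2·atan2(ρ, z) = 2·atan2(0.20843, 0.619) = 0.64958 rad
ℓ = θ/κ = 0.64958/0.97714 = 0.66477

0.9771 152.57 0.6648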